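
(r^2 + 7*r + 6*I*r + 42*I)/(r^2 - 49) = (r + 6*I)/(r - 7)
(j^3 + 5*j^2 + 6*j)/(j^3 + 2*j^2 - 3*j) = (j + 2)/(j - 1)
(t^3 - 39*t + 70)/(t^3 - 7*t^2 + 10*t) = (t + 7)/t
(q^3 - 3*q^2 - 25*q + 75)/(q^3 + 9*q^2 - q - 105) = (q - 5)/(q + 7)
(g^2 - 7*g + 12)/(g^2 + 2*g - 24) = (g - 3)/(g + 6)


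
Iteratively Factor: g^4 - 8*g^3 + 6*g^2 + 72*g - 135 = (g - 5)*(g^3 - 3*g^2 - 9*g + 27) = (g - 5)*(g - 3)*(g^2 - 9) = (g - 5)*(g - 3)^2*(g + 3)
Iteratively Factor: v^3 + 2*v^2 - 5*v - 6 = (v - 2)*(v^2 + 4*v + 3) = (v - 2)*(v + 1)*(v + 3)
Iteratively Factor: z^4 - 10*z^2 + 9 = (z + 3)*(z^3 - 3*z^2 - z + 3) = (z - 1)*(z + 3)*(z^2 - 2*z - 3) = (z - 3)*(z - 1)*(z + 3)*(z + 1)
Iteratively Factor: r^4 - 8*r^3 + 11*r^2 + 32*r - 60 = (r - 2)*(r^3 - 6*r^2 - r + 30) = (r - 3)*(r - 2)*(r^2 - 3*r - 10) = (r - 3)*(r - 2)*(r + 2)*(r - 5)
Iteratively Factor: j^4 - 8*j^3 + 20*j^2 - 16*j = (j - 2)*(j^3 - 6*j^2 + 8*j) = j*(j - 2)*(j^2 - 6*j + 8) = j*(j - 2)^2*(j - 4)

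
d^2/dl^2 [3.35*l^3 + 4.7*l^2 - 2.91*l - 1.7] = 20.1*l + 9.4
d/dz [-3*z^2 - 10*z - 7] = -6*z - 10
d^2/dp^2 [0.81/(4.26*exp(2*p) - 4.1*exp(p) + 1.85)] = ((3.321 - 13.8024*exp(p))*(4.26*exp(2*p) - 4.1*exp(p) + 1.85) + 0.81*(8.52*exp(p) - 4.1)*(17.04*exp(p) - 8.2)*exp(p))*exp(p)/(4.26*exp(2*p) - 4.1*exp(p) + 1.85)^3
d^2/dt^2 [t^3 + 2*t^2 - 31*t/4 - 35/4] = 6*t + 4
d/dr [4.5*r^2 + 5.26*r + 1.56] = 9.0*r + 5.26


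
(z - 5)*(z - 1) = z^2 - 6*z + 5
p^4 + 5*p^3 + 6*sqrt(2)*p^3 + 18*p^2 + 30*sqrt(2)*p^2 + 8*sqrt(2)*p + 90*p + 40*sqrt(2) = (p + 5)*(p + sqrt(2))^2*(p + 4*sqrt(2))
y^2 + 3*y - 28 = (y - 4)*(y + 7)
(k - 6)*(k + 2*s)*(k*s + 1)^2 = k^4*s^2 + 2*k^3*s^3 - 6*k^3*s^2 + 2*k^3*s - 12*k^2*s^3 + 4*k^2*s^2 - 12*k^2*s + k^2 - 24*k*s^2 + 2*k*s - 6*k - 12*s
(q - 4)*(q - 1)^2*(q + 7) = q^4 + q^3 - 33*q^2 + 59*q - 28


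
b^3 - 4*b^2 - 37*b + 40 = (b - 8)*(b - 1)*(b + 5)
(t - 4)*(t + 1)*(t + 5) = t^3 + 2*t^2 - 19*t - 20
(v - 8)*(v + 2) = v^2 - 6*v - 16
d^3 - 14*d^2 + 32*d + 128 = (d - 8)^2*(d + 2)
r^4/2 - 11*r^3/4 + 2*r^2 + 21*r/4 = r*(r/2 + 1/2)*(r - 7/2)*(r - 3)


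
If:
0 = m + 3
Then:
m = -3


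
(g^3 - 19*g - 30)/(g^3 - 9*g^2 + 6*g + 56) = (g^2 - 2*g - 15)/(g^2 - 11*g + 28)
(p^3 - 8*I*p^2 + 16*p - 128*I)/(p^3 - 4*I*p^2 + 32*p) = (p - 4*I)/p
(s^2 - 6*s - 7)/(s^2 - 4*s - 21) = (s + 1)/(s + 3)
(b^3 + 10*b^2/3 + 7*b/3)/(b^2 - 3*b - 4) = b*(3*b + 7)/(3*(b - 4))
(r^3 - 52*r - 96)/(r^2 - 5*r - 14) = (r^2 - 2*r - 48)/(r - 7)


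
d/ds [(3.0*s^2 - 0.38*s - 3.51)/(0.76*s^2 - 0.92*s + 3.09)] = (-2.4712*s^2 + 23.8752*s - 4.4034)/(0.5776*s^4 - 1.3984*s^3 + 5.5432*s^2 - 5.6856*s + 9.5481)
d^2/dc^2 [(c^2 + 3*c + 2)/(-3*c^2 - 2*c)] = 2*(-21*c^3 - 54*c^2 - 36*c - 8)/(c^3*(27*c^3 + 54*c^2 + 36*c + 8))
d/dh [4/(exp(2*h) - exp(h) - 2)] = (4 - 8*exp(h))*exp(h)/(-exp(2*h) + exp(h) + 2)^2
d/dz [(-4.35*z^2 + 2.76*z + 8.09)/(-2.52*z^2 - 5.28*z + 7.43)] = (29.9232*z^2 - 23.8674*z + 63.222)/(6.3504*z^4 + 26.6112*z^3 - 9.5688*z^2 - 78.4608*z + 55.2049)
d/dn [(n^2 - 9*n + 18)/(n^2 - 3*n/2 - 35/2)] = 2*(15*n^2 - 142*n + 369)/(4*n^4 - 12*n^3 - 131*n^2 + 210*n + 1225)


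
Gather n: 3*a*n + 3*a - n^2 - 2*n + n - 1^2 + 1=3*a - n^2 + n*(3*a - 1)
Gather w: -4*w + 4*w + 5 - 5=0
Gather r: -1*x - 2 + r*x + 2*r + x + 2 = r*(x + 2)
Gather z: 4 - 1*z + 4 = 8 - z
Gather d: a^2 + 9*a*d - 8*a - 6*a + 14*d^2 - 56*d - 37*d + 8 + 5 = a^2 - 14*a + 14*d^2 + d*(9*a - 93) + 13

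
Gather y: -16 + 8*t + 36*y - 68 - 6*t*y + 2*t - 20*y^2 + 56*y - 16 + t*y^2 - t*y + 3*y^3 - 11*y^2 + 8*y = 10*t + 3*y^3 + y^2*(t - 31) + y*(100 - 7*t) - 100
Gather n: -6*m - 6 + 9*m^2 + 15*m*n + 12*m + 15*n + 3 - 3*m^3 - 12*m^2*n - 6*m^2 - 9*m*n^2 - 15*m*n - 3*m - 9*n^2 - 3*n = -3*m^3 + 3*m^2 + 3*m + n^2*(-9*m - 9) + n*(12 - 12*m^2) - 3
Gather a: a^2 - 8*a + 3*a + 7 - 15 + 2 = a^2 - 5*a - 6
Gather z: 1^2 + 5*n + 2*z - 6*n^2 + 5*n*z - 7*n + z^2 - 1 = -6*n^2 - 2*n + z^2 + z*(5*n + 2)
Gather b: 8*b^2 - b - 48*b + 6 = 8*b^2 - 49*b + 6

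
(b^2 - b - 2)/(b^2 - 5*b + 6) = (b + 1)/(b - 3)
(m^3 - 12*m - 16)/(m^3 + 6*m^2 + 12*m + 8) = (m - 4)/(m + 2)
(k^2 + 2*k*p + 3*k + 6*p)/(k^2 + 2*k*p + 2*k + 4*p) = (k + 3)/(k + 2)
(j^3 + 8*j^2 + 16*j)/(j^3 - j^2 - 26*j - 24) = j*(j + 4)/(j^2 - 5*j - 6)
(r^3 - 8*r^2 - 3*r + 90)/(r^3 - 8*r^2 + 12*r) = (r^2 - 2*r - 15)/(r*(r - 2))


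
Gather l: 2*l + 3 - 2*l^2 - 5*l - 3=-2*l^2 - 3*l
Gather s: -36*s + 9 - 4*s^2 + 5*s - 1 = -4*s^2 - 31*s + 8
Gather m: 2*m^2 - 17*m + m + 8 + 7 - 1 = 2*m^2 - 16*m + 14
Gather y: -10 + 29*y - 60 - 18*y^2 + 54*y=-18*y^2 + 83*y - 70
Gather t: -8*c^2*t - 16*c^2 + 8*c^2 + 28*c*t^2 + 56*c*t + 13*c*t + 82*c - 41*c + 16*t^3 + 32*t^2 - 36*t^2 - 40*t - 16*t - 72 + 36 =-8*c^2 + 41*c + 16*t^3 + t^2*(28*c - 4) + t*(-8*c^2 + 69*c - 56) - 36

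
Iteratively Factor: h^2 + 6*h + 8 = (h + 4)*(h + 2)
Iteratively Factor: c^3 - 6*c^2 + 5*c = (c)*(c^2 - 6*c + 5) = c*(c - 5)*(c - 1)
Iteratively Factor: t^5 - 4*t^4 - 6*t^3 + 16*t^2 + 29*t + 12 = (t + 1)*(t^4 - 5*t^3 - t^2 + 17*t + 12) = (t - 4)*(t + 1)*(t^3 - t^2 - 5*t - 3) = (t - 4)*(t - 3)*(t + 1)*(t^2 + 2*t + 1) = (t - 4)*(t - 3)*(t + 1)^2*(t + 1)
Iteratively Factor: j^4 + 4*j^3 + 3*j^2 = (j)*(j^3 + 4*j^2 + 3*j) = j*(j + 3)*(j^2 + j) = j^2*(j + 3)*(j + 1)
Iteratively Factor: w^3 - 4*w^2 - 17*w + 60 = (w - 3)*(w^2 - w - 20) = (w - 3)*(w + 4)*(w - 5)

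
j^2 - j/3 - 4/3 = (j - 4/3)*(j + 1)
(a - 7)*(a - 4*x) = a^2 - 4*a*x - 7*a + 28*x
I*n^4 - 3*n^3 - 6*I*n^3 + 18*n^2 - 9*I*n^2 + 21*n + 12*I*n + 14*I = (n - 7)*(n + I)*(n + 2*I)*(I*n + I)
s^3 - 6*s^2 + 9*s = s*(s - 3)^2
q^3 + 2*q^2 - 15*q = q*(q - 3)*(q + 5)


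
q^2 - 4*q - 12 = (q - 6)*(q + 2)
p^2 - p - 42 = (p - 7)*(p + 6)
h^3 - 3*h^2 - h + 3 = (h - 3)*(h - 1)*(h + 1)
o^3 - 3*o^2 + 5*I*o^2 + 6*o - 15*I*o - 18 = (o - 3)*(o - I)*(o + 6*I)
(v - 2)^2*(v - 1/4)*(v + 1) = v^4 - 13*v^3/4 + 3*v^2/4 + 4*v - 1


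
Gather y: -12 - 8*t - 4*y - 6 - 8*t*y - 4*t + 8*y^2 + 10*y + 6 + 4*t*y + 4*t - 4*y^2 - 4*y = -8*t + 4*y^2 + y*(2 - 4*t) - 12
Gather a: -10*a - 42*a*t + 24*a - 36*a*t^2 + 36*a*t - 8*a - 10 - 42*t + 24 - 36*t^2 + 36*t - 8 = a*(-36*t^2 - 6*t + 6) - 36*t^2 - 6*t + 6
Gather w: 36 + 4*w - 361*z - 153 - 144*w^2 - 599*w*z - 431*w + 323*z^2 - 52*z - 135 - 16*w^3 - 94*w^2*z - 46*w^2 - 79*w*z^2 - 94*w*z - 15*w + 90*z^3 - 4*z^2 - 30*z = -16*w^3 + w^2*(-94*z - 190) + w*(-79*z^2 - 693*z - 442) + 90*z^3 + 319*z^2 - 443*z - 252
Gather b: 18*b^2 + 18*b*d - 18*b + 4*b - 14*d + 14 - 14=18*b^2 + b*(18*d - 14) - 14*d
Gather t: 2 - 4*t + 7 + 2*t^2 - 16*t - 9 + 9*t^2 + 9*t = 11*t^2 - 11*t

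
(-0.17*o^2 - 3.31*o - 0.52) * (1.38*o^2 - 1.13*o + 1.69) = -0.2346*o^4 - 4.3757*o^3 + 2.7354*o^2 - 5.0063*o - 0.8788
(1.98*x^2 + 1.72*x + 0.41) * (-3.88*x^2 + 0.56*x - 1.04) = -7.6824*x^4 - 5.5648*x^3 - 2.6868*x^2 - 1.5592*x - 0.4264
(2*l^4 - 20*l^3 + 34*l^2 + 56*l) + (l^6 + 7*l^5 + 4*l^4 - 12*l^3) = l^6 + 7*l^5 + 6*l^4 - 32*l^3 + 34*l^2 + 56*l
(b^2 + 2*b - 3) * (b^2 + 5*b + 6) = b^4 + 7*b^3 + 13*b^2 - 3*b - 18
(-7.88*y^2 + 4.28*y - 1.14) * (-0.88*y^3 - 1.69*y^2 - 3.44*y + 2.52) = 6.9344*y^5 + 9.5508*y^4 + 20.8772*y^3 - 32.6542*y^2 + 14.7072*y - 2.8728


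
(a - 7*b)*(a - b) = a^2 - 8*a*b + 7*b^2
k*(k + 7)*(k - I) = k^3 + 7*k^2 - I*k^2 - 7*I*k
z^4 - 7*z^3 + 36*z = z*(z - 6)*(z - 3)*(z + 2)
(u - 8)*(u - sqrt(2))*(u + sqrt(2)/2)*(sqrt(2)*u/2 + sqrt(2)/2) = sqrt(2)*u^4/2 - 7*sqrt(2)*u^3/2 - u^3/2 - 9*sqrt(2)*u^2/2 + 7*u^2/2 + 4*u + 7*sqrt(2)*u/2 + 4*sqrt(2)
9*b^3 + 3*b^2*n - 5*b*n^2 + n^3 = (-3*b + n)^2*(b + n)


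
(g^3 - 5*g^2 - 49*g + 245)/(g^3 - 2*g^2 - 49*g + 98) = (g - 5)/(g - 2)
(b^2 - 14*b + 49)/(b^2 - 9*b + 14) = (b - 7)/(b - 2)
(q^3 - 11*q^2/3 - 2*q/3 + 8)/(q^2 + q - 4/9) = 3*(q^2 - 5*q + 6)/(3*q - 1)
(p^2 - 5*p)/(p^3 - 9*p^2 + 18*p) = (p - 5)/(p^2 - 9*p + 18)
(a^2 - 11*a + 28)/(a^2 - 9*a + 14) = (a - 4)/(a - 2)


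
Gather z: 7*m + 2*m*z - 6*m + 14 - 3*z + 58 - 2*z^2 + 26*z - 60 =m - 2*z^2 + z*(2*m + 23) + 12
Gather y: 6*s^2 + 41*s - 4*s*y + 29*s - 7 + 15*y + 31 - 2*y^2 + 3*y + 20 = 6*s^2 + 70*s - 2*y^2 + y*(18 - 4*s) + 44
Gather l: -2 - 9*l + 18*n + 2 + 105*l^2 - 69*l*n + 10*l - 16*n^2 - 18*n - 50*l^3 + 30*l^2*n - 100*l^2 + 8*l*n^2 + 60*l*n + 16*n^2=-50*l^3 + l^2*(30*n + 5) + l*(8*n^2 - 9*n + 1)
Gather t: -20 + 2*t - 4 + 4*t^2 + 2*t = 4*t^2 + 4*t - 24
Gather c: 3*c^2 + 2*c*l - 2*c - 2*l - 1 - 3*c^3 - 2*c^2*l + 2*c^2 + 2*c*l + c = -3*c^3 + c^2*(5 - 2*l) + c*(4*l - 1) - 2*l - 1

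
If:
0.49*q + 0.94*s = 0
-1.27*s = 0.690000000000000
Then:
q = 1.04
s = -0.54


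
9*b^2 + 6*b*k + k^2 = (3*b + k)^2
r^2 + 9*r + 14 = (r + 2)*(r + 7)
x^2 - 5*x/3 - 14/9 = (x - 7/3)*(x + 2/3)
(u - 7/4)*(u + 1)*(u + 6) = u^3 + 21*u^2/4 - 25*u/4 - 21/2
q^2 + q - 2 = (q - 1)*(q + 2)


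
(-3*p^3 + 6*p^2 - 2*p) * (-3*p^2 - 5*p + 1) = 9*p^5 - 3*p^4 - 27*p^3 + 16*p^2 - 2*p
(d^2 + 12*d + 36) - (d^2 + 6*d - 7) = 6*d + 43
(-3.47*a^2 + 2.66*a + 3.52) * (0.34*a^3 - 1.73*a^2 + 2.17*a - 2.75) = -1.1798*a^5 + 6.9075*a^4 - 10.9349*a^3 + 9.2251*a^2 + 0.323399999999999*a - 9.68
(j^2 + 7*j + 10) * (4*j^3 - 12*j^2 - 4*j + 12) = 4*j^5 + 16*j^4 - 48*j^3 - 136*j^2 + 44*j + 120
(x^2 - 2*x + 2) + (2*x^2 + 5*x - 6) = 3*x^2 + 3*x - 4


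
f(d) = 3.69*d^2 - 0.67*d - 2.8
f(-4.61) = 78.71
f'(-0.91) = -7.39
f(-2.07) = 14.40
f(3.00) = 28.40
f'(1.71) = 11.95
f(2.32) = 15.51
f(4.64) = 73.54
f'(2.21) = 15.64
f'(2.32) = 16.45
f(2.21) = 13.74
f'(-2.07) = -15.95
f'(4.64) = 33.57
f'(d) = 7.38*d - 0.67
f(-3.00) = 32.42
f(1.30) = 2.57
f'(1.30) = 8.92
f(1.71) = 6.84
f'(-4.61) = -34.69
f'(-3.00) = -22.81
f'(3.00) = 21.47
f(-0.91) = 0.87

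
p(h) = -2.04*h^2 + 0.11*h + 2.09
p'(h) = 0.11 - 4.08*h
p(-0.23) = 1.96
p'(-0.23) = 1.05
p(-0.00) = 2.09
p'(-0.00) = 0.11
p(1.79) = -4.25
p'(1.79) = -7.19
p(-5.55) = -61.36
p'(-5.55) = 22.75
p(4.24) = -34.12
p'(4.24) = -17.19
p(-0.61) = 1.26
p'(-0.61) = 2.60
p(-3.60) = -24.74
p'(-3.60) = 14.80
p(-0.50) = 1.52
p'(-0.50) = 2.15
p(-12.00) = -292.99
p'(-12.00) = 49.07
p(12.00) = -290.35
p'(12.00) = -48.85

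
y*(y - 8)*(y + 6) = y^3 - 2*y^2 - 48*y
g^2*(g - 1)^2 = g^4 - 2*g^3 + g^2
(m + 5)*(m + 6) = m^2 + 11*m + 30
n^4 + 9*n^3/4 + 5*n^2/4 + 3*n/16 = n*(n + 1/4)*(n + 1/2)*(n + 3/2)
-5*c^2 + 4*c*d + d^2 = (-c + d)*(5*c + d)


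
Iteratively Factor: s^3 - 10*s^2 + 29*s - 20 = (s - 1)*(s^2 - 9*s + 20) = (s - 4)*(s - 1)*(s - 5)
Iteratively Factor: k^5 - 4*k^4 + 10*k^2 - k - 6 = (k - 3)*(k^4 - k^3 - 3*k^2 + k + 2) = (k - 3)*(k - 1)*(k^3 - 3*k - 2) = (k - 3)*(k - 1)*(k + 1)*(k^2 - k - 2) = (k - 3)*(k - 1)*(k + 1)^2*(k - 2)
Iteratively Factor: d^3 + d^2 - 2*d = (d)*(d^2 + d - 2) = d*(d + 2)*(d - 1)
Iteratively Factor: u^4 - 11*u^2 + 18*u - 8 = (u - 1)*(u^3 + u^2 - 10*u + 8) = (u - 1)^2*(u^2 + 2*u - 8) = (u - 1)^2*(u + 4)*(u - 2)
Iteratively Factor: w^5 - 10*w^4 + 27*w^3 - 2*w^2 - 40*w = (w + 1)*(w^4 - 11*w^3 + 38*w^2 - 40*w) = (w - 5)*(w + 1)*(w^3 - 6*w^2 + 8*w) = w*(w - 5)*(w + 1)*(w^2 - 6*w + 8) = w*(w - 5)*(w - 2)*(w + 1)*(w - 4)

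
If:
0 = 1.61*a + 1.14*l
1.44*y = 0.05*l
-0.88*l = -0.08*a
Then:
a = 0.00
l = 0.00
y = 0.00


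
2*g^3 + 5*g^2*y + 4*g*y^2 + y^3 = (g + y)^2*(2*g + y)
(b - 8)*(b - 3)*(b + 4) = b^3 - 7*b^2 - 20*b + 96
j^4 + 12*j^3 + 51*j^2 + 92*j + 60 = (j + 2)^2*(j + 3)*(j + 5)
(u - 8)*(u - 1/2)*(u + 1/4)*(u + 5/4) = u^4 - 7*u^3 - 135*u^2/16 + 107*u/32 + 5/4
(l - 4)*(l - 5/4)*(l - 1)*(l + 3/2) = l^4 - 19*l^3/4 + 7*l^2/8 + 83*l/8 - 15/2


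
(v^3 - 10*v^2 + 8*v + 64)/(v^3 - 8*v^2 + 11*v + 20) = (v^2 - 6*v - 16)/(v^2 - 4*v - 5)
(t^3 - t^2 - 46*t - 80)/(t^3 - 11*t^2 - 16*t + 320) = (t + 2)/(t - 8)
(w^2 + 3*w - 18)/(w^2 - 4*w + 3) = (w + 6)/(w - 1)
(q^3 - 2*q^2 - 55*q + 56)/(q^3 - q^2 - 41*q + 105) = (q^2 - 9*q + 8)/(q^2 - 8*q + 15)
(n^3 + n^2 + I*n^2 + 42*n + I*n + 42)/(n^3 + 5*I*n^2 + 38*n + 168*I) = (n + 1)/(n + 4*I)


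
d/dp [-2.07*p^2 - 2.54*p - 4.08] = -4.14*p - 2.54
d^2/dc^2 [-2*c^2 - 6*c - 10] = -4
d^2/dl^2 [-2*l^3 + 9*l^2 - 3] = 18 - 12*l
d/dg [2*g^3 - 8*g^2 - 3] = 2*g*(3*g - 8)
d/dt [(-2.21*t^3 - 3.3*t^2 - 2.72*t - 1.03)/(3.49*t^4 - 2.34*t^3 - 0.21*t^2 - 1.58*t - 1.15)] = (7.7129*t^6 + 23.034*t^5 + 21.2205*t^4 + 8.6328*t^3 + 5.0367*t^2 + 7.1574*t + 1.5006)/(12.1801*t^8 - 16.3332*t^7 + 4.0098*t^6 - 10.0456*t^5 - 0.588499999999999*t^4 + 6.0456*t^3 + 2.9794*t^2 + 3.634*t + 1.3225)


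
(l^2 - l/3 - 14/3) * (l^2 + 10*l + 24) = l^4 + 29*l^3/3 + 16*l^2 - 164*l/3 - 112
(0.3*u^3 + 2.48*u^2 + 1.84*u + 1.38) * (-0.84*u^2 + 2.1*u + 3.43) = -0.252*u^5 - 1.4532*u^4 + 4.6914*u^3 + 11.2112*u^2 + 9.2092*u + 4.7334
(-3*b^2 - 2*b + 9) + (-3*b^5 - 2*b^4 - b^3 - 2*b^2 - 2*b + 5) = -3*b^5 - 2*b^4 - b^3 - 5*b^2 - 4*b + 14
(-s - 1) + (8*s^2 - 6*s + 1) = 8*s^2 - 7*s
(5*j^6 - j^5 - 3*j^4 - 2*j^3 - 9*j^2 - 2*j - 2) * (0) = 0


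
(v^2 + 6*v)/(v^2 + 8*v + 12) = v/(v + 2)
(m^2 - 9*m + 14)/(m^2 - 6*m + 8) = (m - 7)/(m - 4)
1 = 1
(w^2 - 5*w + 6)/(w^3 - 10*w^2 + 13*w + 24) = (w - 2)/(w^2 - 7*w - 8)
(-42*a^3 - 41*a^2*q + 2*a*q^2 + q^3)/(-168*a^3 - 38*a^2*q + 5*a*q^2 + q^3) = (a + q)/(4*a + q)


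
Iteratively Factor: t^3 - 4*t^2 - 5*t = (t + 1)*(t^2 - 5*t) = t*(t + 1)*(t - 5)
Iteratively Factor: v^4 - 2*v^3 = (v)*(v^3 - 2*v^2) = v^2*(v^2 - 2*v) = v^2*(v - 2)*(v)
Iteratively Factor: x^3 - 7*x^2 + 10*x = (x - 5)*(x^2 - 2*x) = (x - 5)*(x - 2)*(x)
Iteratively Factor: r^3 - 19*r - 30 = (r - 5)*(r^2 + 5*r + 6) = (r - 5)*(r + 3)*(r + 2)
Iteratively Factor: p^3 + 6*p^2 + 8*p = (p)*(p^2 + 6*p + 8) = p*(p + 2)*(p + 4)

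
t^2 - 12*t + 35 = (t - 7)*(t - 5)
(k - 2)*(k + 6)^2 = k^3 + 10*k^2 + 12*k - 72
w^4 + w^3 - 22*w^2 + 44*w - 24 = (w - 2)^2*(w - 1)*(w + 6)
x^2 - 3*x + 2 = (x - 2)*(x - 1)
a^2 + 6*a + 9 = (a + 3)^2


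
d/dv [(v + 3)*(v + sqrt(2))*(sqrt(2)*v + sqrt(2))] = 3*sqrt(2)*v^2 + 4*v + 8*sqrt(2)*v + 3*sqrt(2) + 8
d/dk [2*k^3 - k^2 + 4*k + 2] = 6*k^2 - 2*k + 4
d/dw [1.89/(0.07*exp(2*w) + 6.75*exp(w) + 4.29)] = (-0.2646*exp(w) - 12.7575)*exp(w)/(0.07*exp(2*w) + 6.75*exp(w) + 4.29)^2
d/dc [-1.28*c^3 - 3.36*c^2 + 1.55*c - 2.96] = -3.84*c^2 - 6.72*c + 1.55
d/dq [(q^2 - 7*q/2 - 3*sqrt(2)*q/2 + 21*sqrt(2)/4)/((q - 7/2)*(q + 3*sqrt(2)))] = 9*sqrt(2)/(2*(q^2 + 6*sqrt(2)*q + 18))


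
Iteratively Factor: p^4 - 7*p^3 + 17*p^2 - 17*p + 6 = (p - 2)*(p^3 - 5*p^2 + 7*p - 3) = (p - 2)*(p - 1)*(p^2 - 4*p + 3) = (p - 3)*(p - 2)*(p - 1)*(p - 1)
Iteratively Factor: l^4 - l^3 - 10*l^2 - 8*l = (l - 4)*(l^3 + 3*l^2 + 2*l) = (l - 4)*(l + 2)*(l^2 + l) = (l - 4)*(l + 1)*(l + 2)*(l)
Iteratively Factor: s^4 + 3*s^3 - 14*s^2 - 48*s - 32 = (s - 4)*(s^3 + 7*s^2 + 14*s + 8) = (s - 4)*(s + 4)*(s^2 + 3*s + 2) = (s - 4)*(s + 2)*(s + 4)*(s + 1)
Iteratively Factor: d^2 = (d)*(d)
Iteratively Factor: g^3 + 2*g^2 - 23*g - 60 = (g + 3)*(g^2 - g - 20) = (g - 5)*(g + 3)*(g + 4)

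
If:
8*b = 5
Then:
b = 5/8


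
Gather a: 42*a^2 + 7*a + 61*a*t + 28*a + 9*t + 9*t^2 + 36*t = 42*a^2 + a*(61*t + 35) + 9*t^2 + 45*t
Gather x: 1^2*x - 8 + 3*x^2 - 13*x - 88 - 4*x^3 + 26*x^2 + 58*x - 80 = -4*x^3 + 29*x^2 + 46*x - 176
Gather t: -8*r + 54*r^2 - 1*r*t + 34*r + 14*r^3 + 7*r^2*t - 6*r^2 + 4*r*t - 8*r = 14*r^3 + 48*r^2 + 18*r + t*(7*r^2 + 3*r)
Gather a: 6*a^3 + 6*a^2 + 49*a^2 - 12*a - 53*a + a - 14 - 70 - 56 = 6*a^3 + 55*a^2 - 64*a - 140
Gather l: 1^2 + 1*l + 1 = l + 2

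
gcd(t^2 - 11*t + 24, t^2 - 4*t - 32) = t - 8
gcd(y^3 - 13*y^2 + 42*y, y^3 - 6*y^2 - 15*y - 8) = 1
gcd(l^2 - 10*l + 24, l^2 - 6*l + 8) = l - 4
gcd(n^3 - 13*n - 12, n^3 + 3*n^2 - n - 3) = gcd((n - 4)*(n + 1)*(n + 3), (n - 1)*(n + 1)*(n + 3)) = n^2 + 4*n + 3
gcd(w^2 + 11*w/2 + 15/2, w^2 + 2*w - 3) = w + 3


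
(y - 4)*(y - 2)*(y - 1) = y^3 - 7*y^2 + 14*y - 8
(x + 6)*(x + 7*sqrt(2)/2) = x^2 + 7*sqrt(2)*x/2 + 6*x + 21*sqrt(2)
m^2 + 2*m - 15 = (m - 3)*(m + 5)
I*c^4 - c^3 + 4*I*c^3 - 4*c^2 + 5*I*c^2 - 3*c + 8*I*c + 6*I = (c + 1)*(c + 3)*(c + 2*I)*(I*c + 1)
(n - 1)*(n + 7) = n^2 + 6*n - 7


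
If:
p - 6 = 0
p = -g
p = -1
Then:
No Solution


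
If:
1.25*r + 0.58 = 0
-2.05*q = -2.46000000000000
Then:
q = 1.20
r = -0.46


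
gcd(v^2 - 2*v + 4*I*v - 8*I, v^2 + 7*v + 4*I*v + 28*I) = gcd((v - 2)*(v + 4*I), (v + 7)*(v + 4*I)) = v + 4*I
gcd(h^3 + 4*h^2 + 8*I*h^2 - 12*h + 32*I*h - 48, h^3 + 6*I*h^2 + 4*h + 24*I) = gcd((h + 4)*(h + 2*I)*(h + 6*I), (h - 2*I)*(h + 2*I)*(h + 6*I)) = h^2 + 8*I*h - 12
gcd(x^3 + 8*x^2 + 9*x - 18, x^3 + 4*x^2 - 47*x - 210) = x + 6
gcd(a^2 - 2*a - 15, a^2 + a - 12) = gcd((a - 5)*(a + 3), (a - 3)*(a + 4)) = 1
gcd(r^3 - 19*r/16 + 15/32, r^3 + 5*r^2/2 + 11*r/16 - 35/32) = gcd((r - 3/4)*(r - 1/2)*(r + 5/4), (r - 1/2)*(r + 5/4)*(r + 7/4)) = r^2 + 3*r/4 - 5/8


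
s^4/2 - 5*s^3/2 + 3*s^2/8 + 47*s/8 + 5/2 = (s/2 + 1/2)*(s - 4)*(s - 5/2)*(s + 1/2)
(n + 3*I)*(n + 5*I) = n^2 + 8*I*n - 15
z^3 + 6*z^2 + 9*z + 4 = (z + 1)^2*(z + 4)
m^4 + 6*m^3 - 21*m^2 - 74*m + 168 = (m - 3)*(m - 2)*(m + 4)*(m + 7)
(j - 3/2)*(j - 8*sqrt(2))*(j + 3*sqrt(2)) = j^3 - 5*sqrt(2)*j^2 - 3*j^2/2 - 48*j + 15*sqrt(2)*j/2 + 72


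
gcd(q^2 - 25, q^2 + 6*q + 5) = q + 5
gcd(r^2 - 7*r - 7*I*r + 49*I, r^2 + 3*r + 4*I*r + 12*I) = 1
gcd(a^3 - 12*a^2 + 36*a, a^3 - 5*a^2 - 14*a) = a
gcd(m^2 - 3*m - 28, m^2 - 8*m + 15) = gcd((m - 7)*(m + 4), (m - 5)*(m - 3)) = 1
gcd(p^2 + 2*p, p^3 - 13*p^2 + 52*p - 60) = 1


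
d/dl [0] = 0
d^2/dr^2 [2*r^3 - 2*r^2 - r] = 12*r - 4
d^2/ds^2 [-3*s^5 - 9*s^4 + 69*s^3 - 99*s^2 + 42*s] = -60*s^3 - 108*s^2 + 414*s - 198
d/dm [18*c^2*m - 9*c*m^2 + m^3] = 18*c^2 - 18*c*m + 3*m^2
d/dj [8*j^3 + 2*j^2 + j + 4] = 24*j^2 + 4*j + 1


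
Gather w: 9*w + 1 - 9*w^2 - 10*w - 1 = -9*w^2 - w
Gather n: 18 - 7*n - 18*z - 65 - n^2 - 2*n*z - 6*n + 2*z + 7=-n^2 + n*(-2*z - 13) - 16*z - 40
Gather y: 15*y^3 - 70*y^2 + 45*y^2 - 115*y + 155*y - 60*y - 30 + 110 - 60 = 15*y^3 - 25*y^2 - 20*y + 20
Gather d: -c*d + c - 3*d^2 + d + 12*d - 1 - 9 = c - 3*d^2 + d*(13 - c) - 10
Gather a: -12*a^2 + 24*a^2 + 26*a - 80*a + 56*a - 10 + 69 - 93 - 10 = 12*a^2 + 2*a - 44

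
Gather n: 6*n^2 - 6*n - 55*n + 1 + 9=6*n^2 - 61*n + 10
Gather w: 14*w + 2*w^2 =2*w^2 + 14*w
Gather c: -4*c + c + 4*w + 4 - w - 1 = -3*c + 3*w + 3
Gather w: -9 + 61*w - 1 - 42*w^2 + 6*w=-42*w^2 + 67*w - 10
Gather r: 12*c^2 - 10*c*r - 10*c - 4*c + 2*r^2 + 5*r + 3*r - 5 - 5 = 12*c^2 - 14*c + 2*r^2 + r*(8 - 10*c) - 10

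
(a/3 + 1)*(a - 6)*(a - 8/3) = a^3/3 - 17*a^2/9 - 10*a/3 + 16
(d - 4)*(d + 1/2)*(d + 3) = d^3 - d^2/2 - 25*d/2 - 6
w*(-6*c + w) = -6*c*w + w^2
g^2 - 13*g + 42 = (g - 7)*(g - 6)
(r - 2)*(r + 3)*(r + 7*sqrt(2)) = r^3 + r^2 + 7*sqrt(2)*r^2 - 6*r + 7*sqrt(2)*r - 42*sqrt(2)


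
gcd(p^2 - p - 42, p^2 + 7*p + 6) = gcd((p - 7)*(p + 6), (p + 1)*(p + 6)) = p + 6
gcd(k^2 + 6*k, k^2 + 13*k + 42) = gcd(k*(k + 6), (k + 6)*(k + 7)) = k + 6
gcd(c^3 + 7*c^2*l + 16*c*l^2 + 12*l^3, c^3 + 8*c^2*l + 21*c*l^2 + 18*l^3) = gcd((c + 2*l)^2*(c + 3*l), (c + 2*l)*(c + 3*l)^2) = c^2 + 5*c*l + 6*l^2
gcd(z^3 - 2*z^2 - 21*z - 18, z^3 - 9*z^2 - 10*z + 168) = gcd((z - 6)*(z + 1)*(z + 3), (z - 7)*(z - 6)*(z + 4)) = z - 6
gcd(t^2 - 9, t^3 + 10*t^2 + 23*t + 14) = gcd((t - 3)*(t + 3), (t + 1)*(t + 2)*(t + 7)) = 1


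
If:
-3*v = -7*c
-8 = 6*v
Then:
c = -4/7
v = -4/3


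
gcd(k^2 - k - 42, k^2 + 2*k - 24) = k + 6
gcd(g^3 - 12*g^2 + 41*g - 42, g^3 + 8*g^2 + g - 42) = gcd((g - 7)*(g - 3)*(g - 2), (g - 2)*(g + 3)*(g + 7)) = g - 2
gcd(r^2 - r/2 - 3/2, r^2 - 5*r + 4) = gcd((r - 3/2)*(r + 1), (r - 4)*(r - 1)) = 1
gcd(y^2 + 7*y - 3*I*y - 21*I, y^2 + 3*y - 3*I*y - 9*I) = y - 3*I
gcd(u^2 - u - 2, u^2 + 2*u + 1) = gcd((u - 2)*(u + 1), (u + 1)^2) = u + 1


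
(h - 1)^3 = h^3 - 3*h^2 + 3*h - 1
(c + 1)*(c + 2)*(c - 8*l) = c^3 - 8*c^2*l + 3*c^2 - 24*c*l + 2*c - 16*l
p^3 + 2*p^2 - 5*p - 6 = (p - 2)*(p + 1)*(p + 3)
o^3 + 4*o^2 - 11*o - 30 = (o - 3)*(o + 2)*(o + 5)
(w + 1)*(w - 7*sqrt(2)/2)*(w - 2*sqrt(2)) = w^3 - 11*sqrt(2)*w^2/2 + w^2 - 11*sqrt(2)*w/2 + 14*w + 14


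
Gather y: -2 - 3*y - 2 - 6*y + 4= -9*y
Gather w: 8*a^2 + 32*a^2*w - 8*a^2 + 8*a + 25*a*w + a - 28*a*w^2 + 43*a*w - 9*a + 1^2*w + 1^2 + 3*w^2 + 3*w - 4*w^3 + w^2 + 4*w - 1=-4*w^3 + w^2*(4 - 28*a) + w*(32*a^2 + 68*a + 8)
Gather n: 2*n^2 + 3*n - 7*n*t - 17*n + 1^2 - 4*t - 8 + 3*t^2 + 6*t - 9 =2*n^2 + n*(-7*t - 14) + 3*t^2 + 2*t - 16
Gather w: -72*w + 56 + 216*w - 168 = 144*w - 112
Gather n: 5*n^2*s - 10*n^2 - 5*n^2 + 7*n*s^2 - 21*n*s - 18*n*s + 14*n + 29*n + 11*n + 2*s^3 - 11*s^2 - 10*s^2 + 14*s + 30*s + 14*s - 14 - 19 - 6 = n^2*(5*s - 15) + n*(7*s^2 - 39*s + 54) + 2*s^3 - 21*s^2 + 58*s - 39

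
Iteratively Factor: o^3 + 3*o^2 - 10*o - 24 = (o + 2)*(o^2 + o - 12) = (o - 3)*(o + 2)*(o + 4)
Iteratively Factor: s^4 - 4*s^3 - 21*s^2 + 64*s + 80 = (s - 5)*(s^3 + s^2 - 16*s - 16) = (s - 5)*(s + 4)*(s^2 - 3*s - 4) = (s - 5)*(s + 1)*(s + 4)*(s - 4)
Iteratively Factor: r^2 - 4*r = (r - 4)*(r)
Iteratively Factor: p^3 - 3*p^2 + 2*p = (p - 2)*(p^2 - p) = p*(p - 2)*(p - 1)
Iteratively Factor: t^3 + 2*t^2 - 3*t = (t)*(t^2 + 2*t - 3) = t*(t - 1)*(t + 3)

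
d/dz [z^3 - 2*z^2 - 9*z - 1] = 3*z^2 - 4*z - 9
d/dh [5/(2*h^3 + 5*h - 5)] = 5*(-6*h^2 - 5)/(2*h^3 + 5*h - 5)^2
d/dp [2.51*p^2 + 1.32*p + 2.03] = 5.02*p + 1.32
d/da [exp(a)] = exp(a)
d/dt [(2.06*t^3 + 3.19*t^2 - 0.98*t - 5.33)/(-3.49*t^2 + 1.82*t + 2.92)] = (-7.1894*t^4 + 7.4984*t^3 + 20.4312*t^2 - 18.5738*t + 6.839)/(12.1801*t^4 - 12.7036*t^3 - 17.0692*t^2 + 10.6288*t + 8.5264)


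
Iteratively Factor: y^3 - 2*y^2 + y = (y)*(y^2 - 2*y + 1) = y*(y - 1)*(y - 1)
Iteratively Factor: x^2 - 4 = (x + 2)*(x - 2)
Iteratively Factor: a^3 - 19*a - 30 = (a + 3)*(a^2 - 3*a - 10) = (a + 2)*(a + 3)*(a - 5)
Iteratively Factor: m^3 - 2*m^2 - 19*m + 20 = (m - 1)*(m^2 - m - 20) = (m - 5)*(m - 1)*(m + 4)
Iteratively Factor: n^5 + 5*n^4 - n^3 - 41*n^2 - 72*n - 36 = (n + 1)*(n^4 + 4*n^3 - 5*n^2 - 36*n - 36) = (n + 1)*(n + 3)*(n^3 + n^2 - 8*n - 12) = (n + 1)*(n + 2)*(n + 3)*(n^2 - n - 6) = (n - 3)*(n + 1)*(n + 2)*(n + 3)*(n + 2)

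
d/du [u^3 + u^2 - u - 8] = 3*u^2 + 2*u - 1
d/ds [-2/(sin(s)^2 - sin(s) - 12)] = 2*(2*sin(s) - 1)*cos(s)/(sin(s) + cos(s)^2 + 11)^2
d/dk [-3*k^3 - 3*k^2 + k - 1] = -9*k^2 - 6*k + 1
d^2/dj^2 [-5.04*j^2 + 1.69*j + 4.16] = -10.0800000000000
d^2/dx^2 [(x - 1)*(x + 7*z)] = 2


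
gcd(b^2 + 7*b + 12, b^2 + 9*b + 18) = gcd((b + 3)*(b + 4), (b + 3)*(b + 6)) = b + 3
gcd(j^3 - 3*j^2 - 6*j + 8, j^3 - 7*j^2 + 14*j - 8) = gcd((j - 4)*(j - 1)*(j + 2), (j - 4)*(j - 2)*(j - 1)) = j^2 - 5*j + 4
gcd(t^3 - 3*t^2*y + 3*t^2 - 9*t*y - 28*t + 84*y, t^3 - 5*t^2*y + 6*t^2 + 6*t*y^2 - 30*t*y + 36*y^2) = -t + 3*y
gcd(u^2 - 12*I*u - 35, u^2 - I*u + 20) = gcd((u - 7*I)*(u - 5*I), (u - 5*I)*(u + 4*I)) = u - 5*I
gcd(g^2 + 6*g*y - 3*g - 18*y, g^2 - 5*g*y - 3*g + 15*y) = g - 3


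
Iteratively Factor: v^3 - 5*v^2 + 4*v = (v)*(v^2 - 5*v + 4) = v*(v - 1)*(v - 4)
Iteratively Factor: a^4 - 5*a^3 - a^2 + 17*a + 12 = (a - 4)*(a^3 - a^2 - 5*a - 3) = (a - 4)*(a + 1)*(a^2 - 2*a - 3) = (a - 4)*(a + 1)^2*(a - 3)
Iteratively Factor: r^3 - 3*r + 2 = (r - 1)*(r^2 + r - 2) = (r - 1)^2*(r + 2)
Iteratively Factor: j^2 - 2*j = (j - 2)*(j)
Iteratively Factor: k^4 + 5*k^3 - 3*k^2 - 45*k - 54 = (k - 3)*(k^3 + 8*k^2 + 21*k + 18) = (k - 3)*(k + 3)*(k^2 + 5*k + 6) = (k - 3)*(k + 3)^2*(k + 2)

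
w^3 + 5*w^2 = w^2*(w + 5)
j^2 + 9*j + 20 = (j + 4)*(j + 5)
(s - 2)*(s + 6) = s^2 + 4*s - 12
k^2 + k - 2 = (k - 1)*(k + 2)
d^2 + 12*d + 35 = (d + 5)*(d + 7)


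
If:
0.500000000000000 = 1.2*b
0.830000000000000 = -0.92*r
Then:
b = 0.42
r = -0.90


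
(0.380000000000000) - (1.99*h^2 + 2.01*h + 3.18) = -1.99*h^2 - 2.01*h - 2.8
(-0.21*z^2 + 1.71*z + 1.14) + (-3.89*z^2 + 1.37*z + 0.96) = -4.1*z^2 + 3.08*z + 2.1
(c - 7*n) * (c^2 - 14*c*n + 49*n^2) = c^3 - 21*c^2*n + 147*c*n^2 - 343*n^3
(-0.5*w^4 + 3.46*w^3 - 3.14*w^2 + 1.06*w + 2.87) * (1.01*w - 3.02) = -0.505*w^5 + 5.0046*w^4 - 13.6206*w^3 + 10.5534*w^2 - 0.3025*w - 8.6674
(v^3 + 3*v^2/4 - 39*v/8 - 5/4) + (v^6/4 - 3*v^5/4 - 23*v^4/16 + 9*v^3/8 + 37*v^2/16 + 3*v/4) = v^6/4 - 3*v^5/4 - 23*v^4/16 + 17*v^3/8 + 49*v^2/16 - 33*v/8 - 5/4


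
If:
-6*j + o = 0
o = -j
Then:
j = 0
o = 0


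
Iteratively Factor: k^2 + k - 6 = (k + 3)*(k - 2)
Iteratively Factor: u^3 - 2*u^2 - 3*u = (u + 1)*(u^2 - 3*u) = u*(u + 1)*(u - 3)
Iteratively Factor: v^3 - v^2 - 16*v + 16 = (v + 4)*(v^2 - 5*v + 4) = (v - 4)*(v + 4)*(v - 1)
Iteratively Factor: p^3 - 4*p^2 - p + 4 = (p - 1)*(p^2 - 3*p - 4) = (p - 1)*(p + 1)*(p - 4)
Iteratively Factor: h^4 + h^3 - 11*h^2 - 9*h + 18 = (h - 3)*(h^3 + 4*h^2 + h - 6) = (h - 3)*(h - 1)*(h^2 + 5*h + 6) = (h - 3)*(h - 1)*(h + 2)*(h + 3)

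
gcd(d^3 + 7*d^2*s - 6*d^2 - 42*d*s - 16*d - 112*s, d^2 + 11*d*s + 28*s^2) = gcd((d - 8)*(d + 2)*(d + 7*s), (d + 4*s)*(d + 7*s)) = d + 7*s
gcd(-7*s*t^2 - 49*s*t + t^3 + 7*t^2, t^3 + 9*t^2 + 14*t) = t^2 + 7*t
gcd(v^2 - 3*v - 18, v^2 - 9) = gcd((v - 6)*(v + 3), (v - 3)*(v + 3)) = v + 3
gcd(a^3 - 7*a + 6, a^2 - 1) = a - 1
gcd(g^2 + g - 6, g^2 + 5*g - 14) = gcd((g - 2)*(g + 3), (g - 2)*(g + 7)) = g - 2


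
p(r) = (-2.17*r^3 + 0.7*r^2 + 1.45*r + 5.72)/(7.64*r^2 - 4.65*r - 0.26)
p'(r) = (4.65 - 15.28*r)*(-2.17*r^3 + 0.7*r^2 + 1.45*r + 5.72)/(7.64*r^2 - 4.65*r - 0.26)^2 + (-6.51*r^2 + 1.4*r + 1.45)/(7.64*r^2 - 4.65*r - 0.26) = (-16.5788*r^4 + 20.181*r^3 - 12.6404*r^2 - 87.7656*r + 26.221)/(58.3696*r^4 - 71.052*r^3 + 17.6497*r^2 + 2.418*r + 0.0676)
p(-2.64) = 0.72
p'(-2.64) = -0.24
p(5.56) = -1.61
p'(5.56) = -0.30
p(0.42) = -7.27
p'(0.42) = -15.88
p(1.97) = -0.26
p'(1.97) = -0.71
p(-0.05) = -672.56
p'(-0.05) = 433319.91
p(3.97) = -1.11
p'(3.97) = -0.33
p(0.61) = -25.12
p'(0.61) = -462.13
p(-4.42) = 1.18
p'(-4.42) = -0.27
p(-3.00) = 0.80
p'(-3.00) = -0.25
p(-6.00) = 1.62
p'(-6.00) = -0.28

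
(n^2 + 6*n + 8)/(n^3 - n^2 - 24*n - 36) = (n + 4)/(n^2 - 3*n - 18)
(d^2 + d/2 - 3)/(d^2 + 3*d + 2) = (d - 3/2)/(d + 1)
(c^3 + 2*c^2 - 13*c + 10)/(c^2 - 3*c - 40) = (c^2 - 3*c + 2)/(c - 8)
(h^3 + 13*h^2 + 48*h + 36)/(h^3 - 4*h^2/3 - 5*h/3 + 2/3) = 3*(h^2 + 12*h + 36)/(3*h^2 - 7*h + 2)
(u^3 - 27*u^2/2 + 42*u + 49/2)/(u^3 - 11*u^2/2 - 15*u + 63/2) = (2*u^2 - 13*u - 7)/(2*u^2 + 3*u - 9)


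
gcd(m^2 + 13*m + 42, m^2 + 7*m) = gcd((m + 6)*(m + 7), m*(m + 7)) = m + 7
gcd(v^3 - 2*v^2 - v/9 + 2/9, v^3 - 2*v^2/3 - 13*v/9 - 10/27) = v + 1/3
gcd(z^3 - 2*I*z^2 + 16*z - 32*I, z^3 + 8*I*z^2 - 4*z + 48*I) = z^2 + 2*I*z + 8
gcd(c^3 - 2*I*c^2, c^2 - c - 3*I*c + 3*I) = 1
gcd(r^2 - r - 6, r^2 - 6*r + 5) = 1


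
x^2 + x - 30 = (x - 5)*(x + 6)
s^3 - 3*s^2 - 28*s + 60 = (s - 6)*(s - 2)*(s + 5)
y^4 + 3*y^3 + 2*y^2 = y^2*(y + 1)*(y + 2)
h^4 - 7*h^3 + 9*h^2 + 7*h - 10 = (h - 5)*(h - 2)*(h - 1)*(h + 1)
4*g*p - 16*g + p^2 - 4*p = (4*g + p)*(p - 4)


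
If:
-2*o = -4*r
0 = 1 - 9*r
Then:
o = 2/9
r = 1/9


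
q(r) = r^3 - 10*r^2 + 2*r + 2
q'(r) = 3*r^2 - 20*r + 2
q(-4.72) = -335.38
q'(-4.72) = 163.24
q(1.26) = -9.36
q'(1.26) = -18.44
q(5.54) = -123.80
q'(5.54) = -16.73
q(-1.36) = -21.73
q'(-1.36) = 34.75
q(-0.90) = -8.63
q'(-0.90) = 22.43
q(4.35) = -96.21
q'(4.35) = -28.23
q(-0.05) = 1.87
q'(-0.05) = 3.01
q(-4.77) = -343.60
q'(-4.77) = 165.66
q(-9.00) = -1555.00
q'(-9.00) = 425.00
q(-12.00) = -3190.00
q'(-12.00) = 674.00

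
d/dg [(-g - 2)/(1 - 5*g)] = -11/(5*g - 1)^2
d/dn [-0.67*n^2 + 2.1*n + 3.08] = 2.1 - 1.34*n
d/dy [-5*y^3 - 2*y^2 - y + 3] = -15*y^2 - 4*y - 1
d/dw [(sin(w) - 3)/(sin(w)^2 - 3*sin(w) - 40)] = (6*sin(w) + cos(w)^2 - 50)*cos(w)/((sin(w) - 8)^2*(sin(w) + 5)^2)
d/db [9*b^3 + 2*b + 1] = 27*b^2 + 2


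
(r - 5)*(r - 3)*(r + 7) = r^3 - r^2 - 41*r + 105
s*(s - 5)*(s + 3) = s^3 - 2*s^2 - 15*s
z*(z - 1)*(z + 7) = z^3 + 6*z^2 - 7*z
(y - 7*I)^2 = y^2 - 14*I*y - 49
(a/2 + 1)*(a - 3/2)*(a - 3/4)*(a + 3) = a^4/2 + 11*a^3/8 - 33*a^2/16 - 63*a/16 + 27/8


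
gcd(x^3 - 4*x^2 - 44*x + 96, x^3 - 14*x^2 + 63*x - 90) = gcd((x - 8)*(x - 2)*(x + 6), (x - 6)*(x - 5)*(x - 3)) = 1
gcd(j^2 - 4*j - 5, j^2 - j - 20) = j - 5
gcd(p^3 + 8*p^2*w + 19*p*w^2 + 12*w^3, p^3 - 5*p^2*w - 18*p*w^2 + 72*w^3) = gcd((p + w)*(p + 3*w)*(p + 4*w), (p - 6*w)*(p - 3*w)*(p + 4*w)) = p + 4*w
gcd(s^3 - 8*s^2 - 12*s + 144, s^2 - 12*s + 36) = s^2 - 12*s + 36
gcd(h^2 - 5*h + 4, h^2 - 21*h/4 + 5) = h - 4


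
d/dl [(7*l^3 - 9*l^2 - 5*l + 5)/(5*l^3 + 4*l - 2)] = (45*l^4 + 106*l^3 - 153*l^2 + 36*l - 10)/(25*l^6 + 40*l^4 - 20*l^3 + 16*l^2 - 16*l + 4)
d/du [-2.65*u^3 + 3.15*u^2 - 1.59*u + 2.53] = -7.95*u^2 + 6.3*u - 1.59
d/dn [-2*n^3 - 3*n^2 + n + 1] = -6*n^2 - 6*n + 1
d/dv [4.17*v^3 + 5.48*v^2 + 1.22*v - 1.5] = 12.51*v^2 + 10.96*v + 1.22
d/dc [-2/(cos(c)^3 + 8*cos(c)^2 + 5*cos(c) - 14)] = 2*(3*sin(c)^2 - 16*cos(c) - 8)*sin(c)/(cos(c)^3 + 8*cos(c)^2 + 5*cos(c) - 14)^2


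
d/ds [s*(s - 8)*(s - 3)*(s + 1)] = 4*s^3 - 30*s^2 + 26*s + 24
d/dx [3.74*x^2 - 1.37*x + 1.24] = 7.48*x - 1.37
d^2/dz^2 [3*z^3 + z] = 18*z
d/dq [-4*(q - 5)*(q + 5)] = -8*q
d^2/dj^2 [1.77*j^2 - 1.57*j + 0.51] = 3.54000000000000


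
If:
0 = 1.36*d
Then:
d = 0.00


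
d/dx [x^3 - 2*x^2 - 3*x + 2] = 3*x^2 - 4*x - 3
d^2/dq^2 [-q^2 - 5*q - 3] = -2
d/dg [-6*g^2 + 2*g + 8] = 2 - 12*g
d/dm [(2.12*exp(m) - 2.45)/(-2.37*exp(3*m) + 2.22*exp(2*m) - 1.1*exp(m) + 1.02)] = (10.0488*exp(3*m) - 22.1259*exp(2*m) + 10.878*exp(m) - 0.5326)*exp(m)/(5.6169*exp(6*m) - 10.5228*exp(5*m) + 10.1424*exp(4*m) - 9.7188*exp(3*m) + 5.7388*exp(2*m) - 2.244*exp(m) + 1.0404)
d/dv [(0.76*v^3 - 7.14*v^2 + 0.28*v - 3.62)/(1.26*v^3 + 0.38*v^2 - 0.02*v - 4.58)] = (9.2852*v^4 - 0.736*v^3 + 3.2776*v^2 + 68.1536*v - 1.3548)/(1.5876*v^6 + 0.9576*v^5 + 0.094*v^4 - 11.5568*v^3 - 3.4804*v^2 + 0.1832*v + 20.9764)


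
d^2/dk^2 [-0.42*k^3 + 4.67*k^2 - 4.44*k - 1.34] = 9.34 - 2.52*k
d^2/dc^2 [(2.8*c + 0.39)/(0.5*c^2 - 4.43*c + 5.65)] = ((24.418 - 8.4*c)*(0.5*c^2 - 4.43*c + 5.65) + (1.0*c - 4.43)*(2.0*c - 8.86)*(2.8*c + 0.39))/(0.5*c^2 - 4.43*c + 5.65)^3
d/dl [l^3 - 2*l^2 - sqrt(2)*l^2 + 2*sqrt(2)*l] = 3*l^2 - 4*l - 2*sqrt(2)*l + 2*sqrt(2)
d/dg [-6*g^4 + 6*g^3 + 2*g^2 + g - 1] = -24*g^3 + 18*g^2 + 4*g + 1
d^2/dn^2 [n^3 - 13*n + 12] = 6*n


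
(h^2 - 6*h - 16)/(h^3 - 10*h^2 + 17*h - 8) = (h + 2)/(h^2 - 2*h + 1)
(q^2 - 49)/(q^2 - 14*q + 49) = (q + 7)/(q - 7)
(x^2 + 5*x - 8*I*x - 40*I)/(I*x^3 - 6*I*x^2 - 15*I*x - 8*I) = (-I*x^2 + x*(-8 - 5*I) - 40)/(x^3 - 6*x^2 - 15*x - 8)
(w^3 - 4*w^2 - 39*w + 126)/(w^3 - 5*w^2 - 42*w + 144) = (w - 7)/(w - 8)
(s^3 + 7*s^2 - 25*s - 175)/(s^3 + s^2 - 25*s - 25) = (s + 7)/(s + 1)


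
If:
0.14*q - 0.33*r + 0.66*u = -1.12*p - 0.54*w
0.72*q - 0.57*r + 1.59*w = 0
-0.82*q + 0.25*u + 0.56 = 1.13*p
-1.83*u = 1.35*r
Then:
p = 0.627285420812357*w + 0.228355522712208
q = 0.286771024246138 - 1.16175854821885*w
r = 1.32198920224987*w + 0.36223708325828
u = -0.975237936085973*w - 0.267224077813485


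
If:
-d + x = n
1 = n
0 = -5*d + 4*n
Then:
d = 4/5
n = 1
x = 9/5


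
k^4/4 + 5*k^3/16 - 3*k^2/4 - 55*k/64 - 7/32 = (k/4 + 1/2)*(k - 7/4)*(k + 1/2)^2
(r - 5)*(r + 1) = r^2 - 4*r - 5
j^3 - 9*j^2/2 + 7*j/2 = j*(j - 7/2)*(j - 1)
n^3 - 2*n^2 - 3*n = n*(n - 3)*(n + 1)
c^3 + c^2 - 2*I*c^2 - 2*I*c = c*(c + 1)*(c - 2*I)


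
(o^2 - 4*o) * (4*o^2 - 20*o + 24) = 4*o^4 - 36*o^3 + 104*o^2 - 96*o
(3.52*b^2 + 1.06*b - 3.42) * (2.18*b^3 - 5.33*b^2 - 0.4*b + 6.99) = 7.6736*b^5 - 16.4508*b^4 - 14.5134*b^3 + 42.4094*b^2 + 8.7774*b - 23.9058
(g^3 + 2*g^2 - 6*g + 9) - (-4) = g^3 + 2*g^2 - 6*g + 13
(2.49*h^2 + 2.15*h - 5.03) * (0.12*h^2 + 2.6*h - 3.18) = 0.2988*h^4 + 6.732*h^3 - 2.9318*h^2 - 19.915*h + 15.9954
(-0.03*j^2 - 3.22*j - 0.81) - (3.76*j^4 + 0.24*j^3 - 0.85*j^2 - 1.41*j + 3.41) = -3.76*j^4 - 0.24*j^3 + 0.82*j^2 - 1.81*j - 4.22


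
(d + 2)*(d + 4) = d^2 + 6*d + 8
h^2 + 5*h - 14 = (h - 2)*(h + 7)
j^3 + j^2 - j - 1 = (j - 1)*(j + 1)^2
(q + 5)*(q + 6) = q^2 + 11*q + 30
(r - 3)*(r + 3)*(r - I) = r^3 - I*r^2 - 9*r + 9*I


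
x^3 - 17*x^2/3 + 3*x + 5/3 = (x - 5)*(x - 1)*(x + 1/3)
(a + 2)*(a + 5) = a^2 + 7*a + 10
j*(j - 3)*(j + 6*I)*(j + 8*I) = j^4 - 3*j^3 + 14*I*j^3 - 48*j^2 - 42*I*j^2 + 144*j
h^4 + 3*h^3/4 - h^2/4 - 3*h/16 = h*(h - 1/2)*(h + 1/2)*(h + 3/4)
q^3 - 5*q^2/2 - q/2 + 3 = (q - 2)*(q - 3/2)*(q + 1)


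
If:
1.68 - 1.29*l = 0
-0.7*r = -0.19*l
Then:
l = 1.30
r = 0.35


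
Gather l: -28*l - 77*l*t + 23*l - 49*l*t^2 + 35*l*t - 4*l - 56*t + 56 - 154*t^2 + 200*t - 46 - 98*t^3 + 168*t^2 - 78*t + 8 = l*(-49*t^2 - 42*t - 9) - 98*t^3 + 14*t^2 + 66*t + 18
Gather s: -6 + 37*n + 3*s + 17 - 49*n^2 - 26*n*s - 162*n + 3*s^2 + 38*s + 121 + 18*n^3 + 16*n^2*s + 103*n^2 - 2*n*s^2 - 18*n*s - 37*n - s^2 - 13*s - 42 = 18*n^3 + 54*n^2 - 162*n + s^2*(2 - 2*n) + s*(16*n^2 - 44*n + 28) + 90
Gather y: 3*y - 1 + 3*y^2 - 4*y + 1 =3*y^2 - y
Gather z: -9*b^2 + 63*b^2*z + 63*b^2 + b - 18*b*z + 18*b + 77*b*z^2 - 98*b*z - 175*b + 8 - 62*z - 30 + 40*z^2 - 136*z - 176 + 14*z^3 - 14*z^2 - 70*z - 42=54*b^2 - 156*b + 14*z^3 + z^2*(77*b + 26) + z*(63*b^2 - 116*b - 268) - 240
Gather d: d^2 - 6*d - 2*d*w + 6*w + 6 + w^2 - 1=d^2 + d*(-2*w - 6) + w^2 + 6*w + 5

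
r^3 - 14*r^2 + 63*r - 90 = (r - 6)*(r - 5)*(r - 3)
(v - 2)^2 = v^2 - 4*v + 4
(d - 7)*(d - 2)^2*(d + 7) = d^4 - 4*d^3 - 45*d^2 + 196*d - 196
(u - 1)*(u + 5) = u^2 + 4*u - 5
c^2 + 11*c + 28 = (c + 4)*(c + 7)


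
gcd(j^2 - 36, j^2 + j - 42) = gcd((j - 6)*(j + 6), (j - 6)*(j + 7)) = j - 6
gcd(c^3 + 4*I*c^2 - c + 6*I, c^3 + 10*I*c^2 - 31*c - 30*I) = c^2 + 5*I*c - 6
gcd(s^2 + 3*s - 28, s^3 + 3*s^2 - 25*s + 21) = s + 7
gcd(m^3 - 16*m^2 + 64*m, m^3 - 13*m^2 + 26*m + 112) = m - 8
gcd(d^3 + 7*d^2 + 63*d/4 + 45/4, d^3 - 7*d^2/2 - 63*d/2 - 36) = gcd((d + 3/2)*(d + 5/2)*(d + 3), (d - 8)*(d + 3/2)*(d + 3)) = d^2 + 9*d/2 + 9/2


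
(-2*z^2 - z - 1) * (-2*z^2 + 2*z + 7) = 4*z^4 - 2*z^3 - 14*z^2 - 9*z - 7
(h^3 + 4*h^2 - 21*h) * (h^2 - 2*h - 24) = h^5 + 2*h^4 - 53*h^3 - 54*h^2 + 504*h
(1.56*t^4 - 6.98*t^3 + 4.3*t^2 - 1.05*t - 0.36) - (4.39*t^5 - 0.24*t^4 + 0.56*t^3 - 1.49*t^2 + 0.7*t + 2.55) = -4.39*t^5 + 1.8*t^4 - 7.54*t^3 + 5.79*t^2 - 1.75*t - 2.91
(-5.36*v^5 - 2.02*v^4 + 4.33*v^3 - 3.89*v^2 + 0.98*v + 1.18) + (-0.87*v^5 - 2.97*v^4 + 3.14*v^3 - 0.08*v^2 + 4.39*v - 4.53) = -6.23*v^5 - 4.99*v^4 + 7.47*v^3 - 3.97*v^2 + 5.37*v - 3.35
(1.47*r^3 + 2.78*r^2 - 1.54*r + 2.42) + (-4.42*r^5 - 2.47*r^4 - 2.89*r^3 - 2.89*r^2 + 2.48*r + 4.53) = -4.42*r^5 - 2.47*r^4 - 1.42*r^3 - 0.11*r^2 + 0.94*r + 6.95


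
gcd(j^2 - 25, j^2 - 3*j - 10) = j - 5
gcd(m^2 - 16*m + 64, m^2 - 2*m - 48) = m - 8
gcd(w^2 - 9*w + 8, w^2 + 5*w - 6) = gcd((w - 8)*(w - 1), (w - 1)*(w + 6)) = w - 1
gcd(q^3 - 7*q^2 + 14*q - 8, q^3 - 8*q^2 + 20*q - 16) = q^2 - 6*q + 8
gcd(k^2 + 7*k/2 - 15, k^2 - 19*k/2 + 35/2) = k - 5/2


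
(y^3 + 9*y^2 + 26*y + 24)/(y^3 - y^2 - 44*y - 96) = (y + 2)/(y - 8)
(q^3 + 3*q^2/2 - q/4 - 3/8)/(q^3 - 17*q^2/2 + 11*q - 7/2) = (q^2 + 2*q + 3/4)/(q^2 - 8*q + 7)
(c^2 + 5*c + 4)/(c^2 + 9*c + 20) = (c + 1)/(c + 5)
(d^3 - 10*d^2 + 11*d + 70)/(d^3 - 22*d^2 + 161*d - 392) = (d^2 - 3*d - 10)/(d^2 - 15*d + 56)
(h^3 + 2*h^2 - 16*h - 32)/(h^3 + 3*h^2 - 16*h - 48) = (h + 2)/(h + 3)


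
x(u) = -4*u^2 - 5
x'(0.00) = 0.00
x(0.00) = -5.00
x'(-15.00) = 120.00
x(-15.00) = -905.00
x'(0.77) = -6.16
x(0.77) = -7.37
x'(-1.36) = 10.88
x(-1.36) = -12.40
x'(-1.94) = 15.52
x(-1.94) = -20.05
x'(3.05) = -24.40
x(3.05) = -42.21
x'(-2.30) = 18.40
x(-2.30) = -26.16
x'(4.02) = -32.16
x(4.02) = -69.64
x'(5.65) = -45.20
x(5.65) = -132.69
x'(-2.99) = 23.92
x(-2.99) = -40.76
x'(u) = -8*u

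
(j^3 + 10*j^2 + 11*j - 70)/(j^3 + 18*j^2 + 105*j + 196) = (j^2 + 3*j - 10)/(j^2 + 11*j + 28)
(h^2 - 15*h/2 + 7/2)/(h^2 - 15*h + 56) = (h - 1/2)/(h - 8)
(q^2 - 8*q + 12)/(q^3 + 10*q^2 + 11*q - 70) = (q - 6)/(q^2 + 12*q + 35)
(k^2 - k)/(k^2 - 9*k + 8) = k/(k - 8)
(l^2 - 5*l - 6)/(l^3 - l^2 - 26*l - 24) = 1/(l + 4)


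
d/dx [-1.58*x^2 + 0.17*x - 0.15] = 0.17 - 3.16*x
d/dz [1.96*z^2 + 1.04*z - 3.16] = 3.92*z + 1.04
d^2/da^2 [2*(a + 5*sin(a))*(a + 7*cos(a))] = -10*a*sin(a) - 14*a*cos(a) - 28*sin(a) - 140*sin(2*a) + 20*cos(a) + 4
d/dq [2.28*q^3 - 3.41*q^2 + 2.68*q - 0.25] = 6.84*q^2 - 6.82*q + 2.68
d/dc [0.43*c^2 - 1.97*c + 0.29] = 0.86*c - 1.97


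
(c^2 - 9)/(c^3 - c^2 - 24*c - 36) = (c - 3)/(c^2 - 4*c - 12)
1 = 1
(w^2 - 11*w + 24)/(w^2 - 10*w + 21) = (w - 8)/(w - 7)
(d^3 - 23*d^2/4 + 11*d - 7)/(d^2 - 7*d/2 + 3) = (4*d^2 - 15*d + 14)/(2*(2*d - 3))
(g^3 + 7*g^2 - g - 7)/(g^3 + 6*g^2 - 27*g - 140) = (g^2 - 1)/(g^2 - g - 20)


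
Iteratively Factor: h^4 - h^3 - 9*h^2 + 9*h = (h)*(h^3 - h^2 - 9*h + 9) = h*(h + 3)*(h^2 - 4*h + 3) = h*(h - 1)*(h + 3)*(h - 3)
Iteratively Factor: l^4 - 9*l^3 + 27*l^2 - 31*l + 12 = (l - 4)*(l^3 - 5*l^2 + 7*l - 3) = (l - 4)*(l - 1)*(l^2 - 4*l + 3) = (l - 4)*(l - 1)^2*(l - 3)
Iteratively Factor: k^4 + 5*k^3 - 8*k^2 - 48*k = (k + 4)*(k^3 + k^2 - 12*k) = (k - 3)*(k + 4)*(k^2 + 4*k) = k*(k - 3)*(k + 4)*(k + 4)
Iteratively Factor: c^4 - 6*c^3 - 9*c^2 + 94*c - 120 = (c - 2)*(c^3 - 4*c^2 - 17*c + 60) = (c - 5)*(c - 2)*(c^2 + c - 12) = (c - 5)*(c - 2)*(c + 4)*(c - 3)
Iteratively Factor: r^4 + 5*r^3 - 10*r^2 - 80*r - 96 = (r + 4)*(r^3 + r^2 - 14*r - 24) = (r + 3)*(r + 4)*(r^2 - 2*r - 8) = (r + 2)*(r + 3)*(r + 4)*(r - 4)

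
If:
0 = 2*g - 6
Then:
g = 3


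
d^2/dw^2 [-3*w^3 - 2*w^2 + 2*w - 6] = -18*w - 4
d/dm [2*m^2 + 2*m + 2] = 4*m + 2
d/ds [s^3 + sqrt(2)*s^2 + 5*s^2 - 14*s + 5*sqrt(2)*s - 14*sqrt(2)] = 3*s^2 + 2*sqrt(2)*s + 10*s - 14 + 5*sqrt(2)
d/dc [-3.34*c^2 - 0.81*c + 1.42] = -6.68*c - 0.81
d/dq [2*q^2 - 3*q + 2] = 4*q - 3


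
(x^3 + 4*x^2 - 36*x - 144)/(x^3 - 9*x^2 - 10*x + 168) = (x + 6)/(x - 7)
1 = 1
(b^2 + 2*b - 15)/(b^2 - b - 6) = (b + 5)/(b + 2)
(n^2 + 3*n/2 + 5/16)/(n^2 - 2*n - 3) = (16*n^2 + 24*n + 5)/(16*(n^2 - 2*n - 3))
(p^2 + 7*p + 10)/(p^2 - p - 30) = (p + 2)/(p - 6)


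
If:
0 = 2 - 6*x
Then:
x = 1/3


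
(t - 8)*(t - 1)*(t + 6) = t^3 - 3*t^2 - 46*t + 48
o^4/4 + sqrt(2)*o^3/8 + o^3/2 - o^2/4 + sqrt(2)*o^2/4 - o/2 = o*(o/2 + 1)*(o/2 + sqrt(2)/2)*(o - sqrt(2)/2)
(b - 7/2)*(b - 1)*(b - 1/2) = b^3 - 5*b^2 + 23*b/4 - 7/4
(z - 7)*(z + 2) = z^2 - 5*z - 14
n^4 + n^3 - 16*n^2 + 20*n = n*(n - 2)^2*(n + 5)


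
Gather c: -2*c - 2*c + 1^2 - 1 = -4*c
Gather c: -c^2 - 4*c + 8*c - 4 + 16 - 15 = -c^2 + 4*c - 3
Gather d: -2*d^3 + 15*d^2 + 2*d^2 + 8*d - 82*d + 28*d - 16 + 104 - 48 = -2*d^3 + 17*d^2 - 46*d + 40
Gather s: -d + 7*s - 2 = -d + 7*s - 2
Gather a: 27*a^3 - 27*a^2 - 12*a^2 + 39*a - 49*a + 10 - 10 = 27*a^3 - 39*a^2 - 10*a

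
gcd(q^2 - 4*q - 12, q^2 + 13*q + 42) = 1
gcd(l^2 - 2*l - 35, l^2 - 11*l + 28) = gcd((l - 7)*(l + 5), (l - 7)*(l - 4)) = l - 7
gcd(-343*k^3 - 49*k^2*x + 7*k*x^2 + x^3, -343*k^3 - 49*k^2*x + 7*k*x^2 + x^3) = -343*k^3 - 49*k^2*x + 7*k*x^2 + x^3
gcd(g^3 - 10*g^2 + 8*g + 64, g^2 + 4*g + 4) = g + 2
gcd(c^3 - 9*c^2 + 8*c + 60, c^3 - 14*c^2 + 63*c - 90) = c^2 - 11*c + 30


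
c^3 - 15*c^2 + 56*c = c*(c - 8)*(c - 7)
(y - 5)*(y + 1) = y^2 - 4*y - 5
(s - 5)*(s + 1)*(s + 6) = s^3 + 2*s^2 - 29*s - 30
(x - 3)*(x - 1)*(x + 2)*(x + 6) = x^4 + 4*x^3 - 17*x^2 - 24*x + 36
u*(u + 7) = u^2 + 7*u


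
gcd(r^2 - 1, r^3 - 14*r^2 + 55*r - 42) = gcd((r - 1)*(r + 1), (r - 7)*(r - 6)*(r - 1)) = r - 1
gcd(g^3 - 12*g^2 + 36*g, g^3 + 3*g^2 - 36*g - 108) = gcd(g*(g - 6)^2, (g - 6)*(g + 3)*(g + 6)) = g - 6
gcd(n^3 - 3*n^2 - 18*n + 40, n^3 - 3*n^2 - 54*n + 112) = n - 2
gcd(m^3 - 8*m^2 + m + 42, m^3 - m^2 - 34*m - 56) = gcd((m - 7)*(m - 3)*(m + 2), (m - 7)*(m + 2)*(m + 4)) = m^2 - 5*m - 14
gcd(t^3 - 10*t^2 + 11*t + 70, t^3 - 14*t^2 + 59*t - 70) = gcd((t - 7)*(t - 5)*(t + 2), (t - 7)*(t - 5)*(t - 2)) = t^2 - 12*t + 35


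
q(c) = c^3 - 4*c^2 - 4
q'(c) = 3*c^2 - 8*c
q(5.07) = 23.50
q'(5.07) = 36.55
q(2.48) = -13.35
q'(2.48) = -1.39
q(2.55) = -13.43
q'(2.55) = -0.89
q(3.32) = -11.50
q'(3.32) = 6.51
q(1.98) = -11.92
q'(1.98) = -4.08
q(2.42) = -13.25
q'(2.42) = -1.79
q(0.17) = -4.11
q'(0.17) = -1.27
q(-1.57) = -17.73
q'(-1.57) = 19.95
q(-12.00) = -2308.00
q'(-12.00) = 528.00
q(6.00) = 68.00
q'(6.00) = 60.00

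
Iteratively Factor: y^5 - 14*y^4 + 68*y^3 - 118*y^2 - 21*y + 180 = (y - 5)*(y^4 - 9*y^3 + 23*y^2 - 3*y - 36) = (y - 5)*(y - 3)*(y^3 - 6*y^2 + 5*y + 12) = (y - 5)*(y - 3)*(y + 1)*(y^2 - 7*y + 12) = (y - 5)*(y - 4)*(y - 3)*(y + 1)*(y - 3)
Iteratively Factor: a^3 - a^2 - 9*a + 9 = (a - 3)*(a^2 + 2*a - 3) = (a - 3)*(a + 3)*(a - 1)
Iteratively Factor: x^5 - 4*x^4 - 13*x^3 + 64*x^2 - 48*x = (x - 1)*(x^4 - 3*x^3 - 16*x^2 + 48*x) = (x - 4)*(x - 1)*(x^3 + x^2 - 12*x) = x*(x - 4)*(x - 1)*(x^2 + x - 12) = x*(x - 4)*(x - 3)*(x - 1)*(x + 4)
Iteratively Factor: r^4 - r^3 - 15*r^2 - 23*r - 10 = (r + 1)*(r^3 - 2*r^2 - 13*r - 10) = (r - 5)*(r + 1)*(r^2 + 3*r + 2) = (r - 5)*(r + 1)^2*(r + 2)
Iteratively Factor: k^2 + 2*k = (k + 2)*(k)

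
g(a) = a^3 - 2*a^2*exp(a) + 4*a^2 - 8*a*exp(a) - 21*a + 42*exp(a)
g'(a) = -2*a^2*exp(a) + 3*a^2 - 12*a*exp(a) + 8*a + 34*exp(a) - 21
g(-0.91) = 40.84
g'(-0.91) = -8.38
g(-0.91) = 40.84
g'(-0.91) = -8.38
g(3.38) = -218.37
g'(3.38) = -823.45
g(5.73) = -21206.52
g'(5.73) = -30804.72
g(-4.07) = 85.02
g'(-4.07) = -3.02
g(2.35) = 113.17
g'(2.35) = -40.63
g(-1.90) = 54.96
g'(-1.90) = -17.95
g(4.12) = -1482.05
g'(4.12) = -2977.45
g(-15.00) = -2160.00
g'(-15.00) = 534.00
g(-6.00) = 54.04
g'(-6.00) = 39.08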